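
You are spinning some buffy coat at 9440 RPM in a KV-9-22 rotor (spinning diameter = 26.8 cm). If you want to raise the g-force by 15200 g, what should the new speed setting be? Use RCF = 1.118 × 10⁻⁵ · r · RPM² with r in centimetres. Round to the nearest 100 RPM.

r = 26.8 / 2 = 13.4 cm
Current RCF = 1.118 × 10⁻⁵ × 13.4 × (9440)² = 1.118 × 10⁻⁵ × 13.4 × 89,113,600 ≈ 13,350.3 × g
Target RCF = 13,350.3 + 15,200 = 28,550.3 × g
N² = 28,550.3 / (14.9812 × 10⁻⁵) = 190,574,186
N ≈ √190,574,186 ≈ 13,804.9

13800 RPM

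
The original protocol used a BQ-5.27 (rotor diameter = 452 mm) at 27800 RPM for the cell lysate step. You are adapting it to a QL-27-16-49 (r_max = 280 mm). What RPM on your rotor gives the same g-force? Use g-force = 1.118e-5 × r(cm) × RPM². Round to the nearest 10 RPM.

24980 RPM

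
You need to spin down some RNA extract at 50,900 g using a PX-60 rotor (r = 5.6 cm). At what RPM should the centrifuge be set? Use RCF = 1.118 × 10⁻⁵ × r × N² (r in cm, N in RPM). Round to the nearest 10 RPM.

RCF = 1.118 × 10⁻⁵ × r × N²
50,900 = 1.118 × 10⁻⁵ × 5.6 × N²
N² = 50,900 / (6.2608 × 10⁻⁵) = 812,995,144
N ≈ √812,995,144 ≈ 28,513.1

28510 RPM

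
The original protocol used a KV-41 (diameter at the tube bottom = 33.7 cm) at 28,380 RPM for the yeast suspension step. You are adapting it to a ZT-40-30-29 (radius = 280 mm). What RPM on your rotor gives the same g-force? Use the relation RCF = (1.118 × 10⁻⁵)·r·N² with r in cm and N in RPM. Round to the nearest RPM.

Original rotor: r = 33.7 / 2 = 16.85 cm
RCF_original = 1.118 × 10⁻⁵ × 16.85 × (28380)² = 1.118 × 10⁻⁵ × 16.85 × 805,424,400 ≈ 151,728.3 × g
Your rotor: r = 280 mm = 28.0 cm
151,728.3 = 1.118 × 10⁻⁵ × 28 × N²
N² = 151,728.3 / (31.304 × 10⁻⁵) = 484,693,010
N ≈ √484,693,010 ≈ 22,015.7

22016 RPM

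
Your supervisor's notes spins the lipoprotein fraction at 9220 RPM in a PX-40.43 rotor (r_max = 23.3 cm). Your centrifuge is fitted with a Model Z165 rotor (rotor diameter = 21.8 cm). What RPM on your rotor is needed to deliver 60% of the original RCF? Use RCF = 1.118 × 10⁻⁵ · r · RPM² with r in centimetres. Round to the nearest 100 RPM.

RCF_original = 1.118 × 10⁻⁵ × 23.3 × (9220)² = 1.118 × 10⁻⁵ × 23.3 × 85,008,400 ≈ 22,144.2 × g
Target RCF = 0.6 × 22,144.2 ≈ 13,286.5 × g
Your rotor: r = 21.8 / 2 = 10.9 cm
13,286.5 = 1.118 × 10⁻⁵ × 10.9 × N²
N² = 13,286.5 / (12.1862 × 10⁻⁵) = 109,029,066
N ≈ √109,029,066 ≈ 10,441.7

10400 RPM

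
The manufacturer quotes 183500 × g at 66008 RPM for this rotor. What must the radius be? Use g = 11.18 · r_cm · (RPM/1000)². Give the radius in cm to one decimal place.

≈ 3.8 cm

183500 = 11.18 × r × (66.008)²
r = 183500 / (11.18 × 4357.056064) = 183500 / 48711.89 ≈ 3.767 cm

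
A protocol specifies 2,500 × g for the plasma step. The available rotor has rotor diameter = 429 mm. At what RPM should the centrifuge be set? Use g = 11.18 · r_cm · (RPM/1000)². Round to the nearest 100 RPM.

r = 429 mm / 2 = 214.5 mm = 21.45 cm
RCF = 11.18 × r × (N/1000)²
2,500 = 11.18 × 21.45 × (N/1000)²
(N/1000)² = 2,500 / 239.811 = 10.42488
N = 1000 × √10.42488 ≈ 3,228.8

3200 RPM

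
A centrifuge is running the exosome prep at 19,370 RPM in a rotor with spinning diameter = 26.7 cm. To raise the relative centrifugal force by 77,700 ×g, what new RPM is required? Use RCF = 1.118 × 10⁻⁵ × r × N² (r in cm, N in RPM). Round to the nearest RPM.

r = 26.7 / 2 = 13.35 cm
Current RCF = 1.118 × 10⁻⁵ × 13.35 × (19370)² = 1.118 × 10⁻⁵ × 13.35 × 375,196,900 ≈ 55,999.3 × g
Target RCF = 55,999.3 + 77,700 = 133,699.3 × g
N² = 133,699.3 / (14.9253 × 10⁻⁵) = 895,789,699
N ≈ √895,789,699 ≈ 29,929.7

29930 RPM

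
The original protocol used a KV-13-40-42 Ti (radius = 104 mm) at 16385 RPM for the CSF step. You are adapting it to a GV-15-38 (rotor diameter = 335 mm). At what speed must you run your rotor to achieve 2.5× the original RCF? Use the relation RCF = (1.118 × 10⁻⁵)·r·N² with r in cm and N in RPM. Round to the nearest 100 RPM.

≈ 20400 RPM

Original rotor: r = 104 mm = 10.4 cm
RCF = 1.118 × 10⁻⁵ × r × N²
RCF_original = 1.118 × 10⁻⁵ × 10.4 × (16385)² = 1.118 × 10⁻⁵ × 10.4 × 268,468,225 ≈ 31,215.3 × g
Target RCF = 2.5 × 31,215.3 ≈ 78,038.2 × g
Your rotor: r = 335 mm / 2 = 167.5 mm = 16.75 cm
78,038.2 = 1.118 × 10⁻⁵ × 16.75 × N²
N² = 78,038.2 / (18.7265 × 10⁻⁵) = 416,726,030
N ≈ √416,726,030 ≈ 20,413.9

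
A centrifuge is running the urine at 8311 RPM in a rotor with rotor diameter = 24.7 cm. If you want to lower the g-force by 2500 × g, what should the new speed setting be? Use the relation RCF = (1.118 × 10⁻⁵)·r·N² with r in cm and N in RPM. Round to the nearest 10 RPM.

r = 24.7 / 2 = 12.35 cm
Current RCF = 1.118 × 10⁻⁵ × 12.35 × (8311)² = 1.118 × 10⁻⁵ × 12.35 × 69,072,721 ≈ 9,537.1 × g
Target RCF = 9,537.1 − 2,500 = 7,037.1 × g
N² = 7,037.1 / (13.8073 × 10⁻⁵) = 50,966,518
N ≈ √50,966,518 ≈ 7,139.1

7140 RPM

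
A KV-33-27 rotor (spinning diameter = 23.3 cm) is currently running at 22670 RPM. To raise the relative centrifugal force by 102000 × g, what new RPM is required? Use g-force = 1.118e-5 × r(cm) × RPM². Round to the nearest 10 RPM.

N₂ ≈ 36010 RPM

r = 23.3 / 2 = 11.65 cm
Current RCF = 1.118 × 10⁻⁵ × 11.65 × (22670)² = 1.118 × 10⁻⁵ × 11.65 × 513,928,900 ≈ 66,937.7 × g
Target RCF = 66,937.7 + 102,000 = 168,937.7 × g
N² = 168,937.7 / (13.0247 × 10⁻⁵) = 1,297,056,362
N ≈ √1,297,056,362 ≈ 36,014.7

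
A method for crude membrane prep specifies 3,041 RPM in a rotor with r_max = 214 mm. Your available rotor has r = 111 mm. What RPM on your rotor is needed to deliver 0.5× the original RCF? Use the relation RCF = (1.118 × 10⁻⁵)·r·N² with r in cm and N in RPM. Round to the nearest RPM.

Original rotor: r = 214 mm = 21.4 cm
RCF = 1.118 × 10⁻⁵ × r × N²
RCF_original = 1.118 × 10⁻⁵ × 21.4 × (3041)² = 1.118 × 10⁻⁵ × 21.4 × 9,247,681 ≈ 2,212.5 × g
Target RCF = 0.5 × 2,212.5 ≈ 1,106.2 × g
Your rotor: r = 111 mm = 11.1 cm
1,106.2 = 1.118 × 10⁻⁵ × 11.1 × N²
N² = 1,106.2 / (12.4098 × 10⁻⁵) = 8,913,923
N ≈ √8,913,923 ≈ 2,985.6

≈ 2986 RPM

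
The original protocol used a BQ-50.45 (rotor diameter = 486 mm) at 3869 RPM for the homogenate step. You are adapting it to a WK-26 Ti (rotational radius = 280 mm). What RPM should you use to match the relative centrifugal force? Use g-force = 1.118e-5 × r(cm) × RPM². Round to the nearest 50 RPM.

≈ 3600 RPM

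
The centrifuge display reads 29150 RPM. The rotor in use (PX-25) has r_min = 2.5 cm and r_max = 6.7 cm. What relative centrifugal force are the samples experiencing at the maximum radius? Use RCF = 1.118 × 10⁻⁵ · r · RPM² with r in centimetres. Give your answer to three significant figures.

RCF ≈ 63600 ×g

Use r_max = 6.7 cm.
RCF = 1.118 × 10⁻⁵ × 6.7 × (29150)² = 1.118 × 10⁻⁵ × 6.7 × 849,722,500 ≈ 63,649.3 × g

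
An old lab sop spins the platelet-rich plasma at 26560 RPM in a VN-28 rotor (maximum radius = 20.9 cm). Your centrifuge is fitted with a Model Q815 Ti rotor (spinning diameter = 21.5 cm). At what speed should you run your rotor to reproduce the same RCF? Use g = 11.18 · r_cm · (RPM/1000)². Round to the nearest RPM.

RCF_original = 11.18 × 20.9 × (26.56)² = 11.18 × 20.9 × 705.4336 ≈ 164,833 × g
Your rotor: r = 21.5 / 2 = 10.75 cm
164,833 = 11.18 × 10.75 × (N/1000)²
(N/1000)² = 164,833 / 120.185 = 1371.494
N = 1000 × √1371.494 ≈ 37,033.7

37034 RPM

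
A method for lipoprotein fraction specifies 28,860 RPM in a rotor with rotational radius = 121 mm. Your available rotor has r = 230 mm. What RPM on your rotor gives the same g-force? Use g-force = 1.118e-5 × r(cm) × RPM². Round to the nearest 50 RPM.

≈ 20950 RPM

Original rotor: r = 121 mm = 12.1 cm
RCF_original = 1.118 × 10⁻⁵ × 12.1 × (28860)² = 1.118 × 10⁻⁵ × 12.1 × 832,899,600 ≈ 112,673 × g
Your rotor: r = 230 mm = 23.0 cm
112,673 = 1.118 × 10⁻⁵ × 23 × N²
N² = 112,673 / (25.714 × 10⁻⁵) = 438,177,646
N ≈ √438,177,646 ≈ 20,932.7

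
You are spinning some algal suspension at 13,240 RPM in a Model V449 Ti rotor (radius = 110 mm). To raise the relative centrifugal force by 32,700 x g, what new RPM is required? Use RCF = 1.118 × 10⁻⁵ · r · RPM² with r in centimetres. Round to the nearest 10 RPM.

r = 110 mm = 11.0 cm
Current RCF = 1.118 × 10⁻⁵ × 11 × (13240)² = 1.118 × 10⁻⁵ × 11 × 175,297,600 ≈ 21,558.1 × g
Target RCF = 21,558.1 + 32,700 = 54,258.1 × g
N² = 54,258.1 / (12.298 × 10⁻⁵) = 441,194,503
N ≈ √441,194,503 ≈ 21,004.6

N₂ ≈ 21000 RPM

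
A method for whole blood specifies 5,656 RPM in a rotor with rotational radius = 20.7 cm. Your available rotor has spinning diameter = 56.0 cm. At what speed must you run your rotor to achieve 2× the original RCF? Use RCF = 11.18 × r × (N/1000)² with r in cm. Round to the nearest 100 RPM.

RCF = 11.18 × r × (N/1000)²
RCF_original = 11.18 × 20.7 × (5.656)² = 11.18 × 20.7 × 31.990336 ≈ 7,403.4 × g
Target RCF = 2 × 7,403.4 ≈ 14,806.8 × g
Your rotor: r = 56.0 / 2 = 28 cm
14,806.8 = 11.18 × 28 × (N/1000)²
(N/1000)² = 14,806.8 / 313.04 = 47.30003
N = 1000 × √47.30003 ≈ 6,877.5

≈ 6900 RPM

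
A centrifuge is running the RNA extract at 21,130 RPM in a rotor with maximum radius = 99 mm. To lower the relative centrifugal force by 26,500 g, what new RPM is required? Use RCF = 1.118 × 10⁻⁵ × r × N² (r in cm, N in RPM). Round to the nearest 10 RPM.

r = 99 mm = 9.9 cm
Current RCF = 1.118 × 10⁻⁵ × 9.9 × (21130)² = 1.118 × 10⁻⁵ × 9.9 × 446,476,900 ≈ 49,417 × g
Target RCF = 49,417 − 26,500 = 22,917 × g
N² = 22,917 / (11.0682 × 10⁻⁵) = 207,052,637
N ≈ √207,052,637 ≈ 14,389.3

14390 RPM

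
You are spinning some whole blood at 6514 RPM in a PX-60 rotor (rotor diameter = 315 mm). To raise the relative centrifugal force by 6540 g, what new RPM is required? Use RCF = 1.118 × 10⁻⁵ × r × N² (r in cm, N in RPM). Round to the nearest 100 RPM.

r = 315 mm / 2 = 157.5 mm = 15.75 cm
Current RCF = 1.118 × 10⁻⁵ × 15.75 × (6514)² = 1.118 × 10⁻⁵ × 15.75 × 42,432,196 ≈ 7,471.7 × g
Target RCF = 7,471.7 + 6,540 = 14,011.7 × g
N² = 14,011.7 / (17.6085 × 10⁻⁵) = 79,573,501
N ≈ √79,573,501 ≈ 8,920.4

N₂ ≈ 8900 RPM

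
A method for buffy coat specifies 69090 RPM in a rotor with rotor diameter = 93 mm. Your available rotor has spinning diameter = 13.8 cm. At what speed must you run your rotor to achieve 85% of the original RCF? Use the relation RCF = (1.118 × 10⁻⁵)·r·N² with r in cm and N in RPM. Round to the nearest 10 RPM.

≈ 52290 RPM

Original rotor: r = 93 mm / 2 = 46.5 mm = 4.65 cm
RCF_original = 1.118 × 10⁻⁵ × 4.65 × (69090)² = 1.118 × 10⁻⁵ × 4.65 × 4,773,428,100 ≈ 248,156.2 × g
Target RCF = 0.85 × 248,156.2 ≈ 210,932.8 × g
Your rotor: r = 13.8 / 2 = 6.9 cm
210,932.8 = 1.118 × 10⁻⁵ × 6.9 × N²
N² = 210,932.8 / (7.7142 × 10⁻⁵) = 2,734,344,456
N ≈ √2,734,344,456 ≈ 52,291.0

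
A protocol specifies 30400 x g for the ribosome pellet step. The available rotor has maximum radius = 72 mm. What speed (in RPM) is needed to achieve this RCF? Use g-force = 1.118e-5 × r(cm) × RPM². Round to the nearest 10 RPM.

N ≈ 19430 RPM

r = 72 mm = 7.2 cm
RCF = 1.118 × 10⁻⁵ × r × N²
30,400 = 1.118 × 10⁻⁵ × 7.2 × N²
N² = 30,400 / (8.0496 × 10⁻⁵) = 377,658,517
N ≈ √377,658,517 ≈ 19,433.4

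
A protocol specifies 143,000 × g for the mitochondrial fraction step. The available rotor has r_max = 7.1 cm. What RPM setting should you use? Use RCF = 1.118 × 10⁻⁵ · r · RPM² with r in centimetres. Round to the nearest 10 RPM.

RCF = 1.118 × 10⁻⁵ × r × N²
143,000 = 1.118 × 10⁻⁵ × 7.1 × N²
N² = 143,000 / (7.9378 × 10⁻⁵) = 1,801,506,715
N ≈ √1,801,506,715 ≈ 42,444.2

42440 RPM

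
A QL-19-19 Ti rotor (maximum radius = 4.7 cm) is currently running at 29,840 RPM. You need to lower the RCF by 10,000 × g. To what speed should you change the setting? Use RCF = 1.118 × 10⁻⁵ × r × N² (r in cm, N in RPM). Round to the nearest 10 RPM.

≈ 26460 RPM

Current RCF = 1.118 × 10⁻⁵ × 4.7 × (29840)² = 1.118 × 10⁻⁵ × 4.7 × 890,425,600 ≈ 46,788.3 × g
Target RCF = 46,788.3 − 10,000 = 36,788.3 × g
N² = 36,788.3 / (5.2546 × 10⁻⁵) = 700,116,089
N ≈ √700,116,089 ≈ 26,459.7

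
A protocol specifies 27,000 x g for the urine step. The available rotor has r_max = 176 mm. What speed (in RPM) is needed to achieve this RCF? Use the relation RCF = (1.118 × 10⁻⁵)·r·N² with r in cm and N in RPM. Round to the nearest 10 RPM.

≈ 11710 RPM

r = 176 mm = 17.6 cm
RCF = 1.118 × 10⁻⁵ × r × N²
27,000 = 1.118 × 10⁻⁵ × 17.6 × N²
N² = 27,000 / (19.6768 × 10⁻⁵) = 137,217,434
N ≈ √137,217,434 ≈ 11,714.0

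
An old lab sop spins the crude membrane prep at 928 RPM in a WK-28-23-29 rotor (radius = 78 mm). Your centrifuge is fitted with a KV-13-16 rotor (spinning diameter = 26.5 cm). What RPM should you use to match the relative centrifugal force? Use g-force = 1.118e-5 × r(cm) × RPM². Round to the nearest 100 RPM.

Original rotor: r = 78 mm = 7.8 cm
RCF_original = 1.118 × 10⁻⁵ × 7.8 × (928)² = 1.118 × 10⁻⁵ × 7.8 × 861,184 ≈ 75.1 × g
Your rotor: r = 26.5 / 2 = 13.25 cm
75.1 = 1.118 × 10⁻⁵ × 13.25 × N²
N² = 75.1 / (14.8135 × 10⁻⁵) = 506,970
N ≈ √506,970 ≈ 712.0

≈ 700 RPM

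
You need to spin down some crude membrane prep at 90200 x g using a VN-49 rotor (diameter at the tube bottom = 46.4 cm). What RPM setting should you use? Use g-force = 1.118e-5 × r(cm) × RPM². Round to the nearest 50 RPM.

r = 46.4 / 2 = 23.2 cm
90,200 = 1.118 × 10⁻⁵ × 23.2 × N²
N² = 90,200 / (25.9376 × 10⁻⁵) = 347,757,695
N ≈ √347,757,695 ≈ 18,648.3

N ≈ 18650 RPM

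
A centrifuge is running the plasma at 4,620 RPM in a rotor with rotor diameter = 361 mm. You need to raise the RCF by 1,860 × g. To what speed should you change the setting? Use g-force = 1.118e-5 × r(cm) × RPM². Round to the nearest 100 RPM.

r = 361 mm / 2 = 180.5 mm = 18.05 cm
Current RCF = 1.118 × 10⁻⁵ × 18.05 × (4620)² = 1.118 × 10⁻⁵ × 18.05 × 21,344,400 ≈ 4,307.3 × g
Target RCF = 4,307.3 + 1,860 = 6,167.3 × g
N² = 6,167.3 / (20.1799 × 10⁻⁵) = 30,561,598
N ≈ √30,561,598 ≈ 5,528.3

5500 RPM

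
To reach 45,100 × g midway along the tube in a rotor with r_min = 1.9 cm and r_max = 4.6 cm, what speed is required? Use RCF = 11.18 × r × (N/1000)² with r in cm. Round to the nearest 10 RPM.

≈ 35230 RPM

r_avg = (1.9 + 4.6) / 2 = 3.25 cm
45,100 = 11.18 × 3.25 × (N/1000)²
(N/1000)² = 45,100 / 36.335 = 1241.227
N = 1000 × √1241.227 ≈ 35,231.1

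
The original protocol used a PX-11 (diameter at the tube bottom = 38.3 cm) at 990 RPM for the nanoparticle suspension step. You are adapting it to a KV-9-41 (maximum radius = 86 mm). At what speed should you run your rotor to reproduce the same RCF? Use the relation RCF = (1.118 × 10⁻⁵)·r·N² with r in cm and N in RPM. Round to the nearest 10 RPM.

Original rotor: r = 38.3 / 2 = 19.15 cm
RCF_original = 1.118 × 10⁻⁵ × 19.15 × (990)² = 1.118 × 10⁻⁵ × 19.15 × 980,100 ≈ 209.8 × g
Your rotor: r = 86 mm = 8.6 cm
209.8 = 1.118 × 10⁻⁵ × 8.6 × N²
N² = 209.8 / (9.6148 × 10⁻⁵) = 2,182,053
N ≈ √2,182,053 ≈ 1,477.2

≈ 1480 RPM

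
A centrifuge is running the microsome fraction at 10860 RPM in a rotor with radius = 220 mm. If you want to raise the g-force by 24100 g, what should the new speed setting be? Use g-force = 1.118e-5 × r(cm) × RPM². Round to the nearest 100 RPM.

≈ 14700 RPM

r = 220 mm = 22.0 cm
Current RCF = 1.118 × 10⁻⁵ × 22 × (10860)² = 1.118 × 10⁻⁵ × 22 × 117,939,600 ≈ 29,008.4 × g
Target RCF = 29,008.4 + 24,100 = 53,108.4 × g
N² = 53,108.4 / (24.596 × 10⁻⁵) = 215,922,914
N ≈ √215,922,914 ≈ 14,694.3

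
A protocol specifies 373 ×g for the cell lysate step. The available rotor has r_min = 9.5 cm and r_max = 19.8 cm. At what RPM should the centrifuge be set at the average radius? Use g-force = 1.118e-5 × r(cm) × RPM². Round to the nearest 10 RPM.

r_avg = (9.5 + 19.8) / 2 = 14.65 cm
373 = 1.118 × 10⁻⁵ × 14.65 × N²
N² = 373 / (16.3787 × 10⁻⁵) = 2,277,348
N ≈ √2,277,348 ≈ 1,509.1

≈ 1510 RPM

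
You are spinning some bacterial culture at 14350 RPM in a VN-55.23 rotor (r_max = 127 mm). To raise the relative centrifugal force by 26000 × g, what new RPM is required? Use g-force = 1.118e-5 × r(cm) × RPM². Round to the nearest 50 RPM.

≈ 19700 RPM

r = 127 mm = 12.7 cm
Current RCF = 1.118 × 10⁻⁵ × 12.7 × (14350)² = 1.118 × 10⁻⁵ × 12.7 × 205,922,500 ≈ 29,238.1 × g
Target RCF = 29,238.1 + 26,000 = 55,238.1 × g
N² = 55,238.1 / (14.1986 × 10⁻⁵) = 389,039,060
N ≈ √389,039,060 ≈ 19,724.1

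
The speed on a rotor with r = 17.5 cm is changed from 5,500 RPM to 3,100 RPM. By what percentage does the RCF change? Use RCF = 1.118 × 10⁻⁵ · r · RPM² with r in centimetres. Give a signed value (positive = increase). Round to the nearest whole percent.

-68%

RCF ∝ N², so the ratio is (3100/5500)² = (0.563636)² = 0.3177.
Change = 0.3177 − 1 = -0.6823 → -68.2%.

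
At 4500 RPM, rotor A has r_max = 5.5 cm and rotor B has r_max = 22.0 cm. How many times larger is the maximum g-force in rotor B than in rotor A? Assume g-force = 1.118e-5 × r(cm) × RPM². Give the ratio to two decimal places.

4.00

At fixed N, RCF ∝ r, so RCF_B/RCF_A = r_B/r_A = 22.0 / 5.5 = 4.0000.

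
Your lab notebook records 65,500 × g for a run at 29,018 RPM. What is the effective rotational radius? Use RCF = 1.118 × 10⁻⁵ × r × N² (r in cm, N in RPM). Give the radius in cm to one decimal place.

65500 = 1.118 × 10⁻⁵ × r × (29018)²
r = 65500 / (1.118 × 10⁻⁵ × 842,044,324) = 65500 / 9414.056 ≈ 6.958 cm

≈ 7.0 cm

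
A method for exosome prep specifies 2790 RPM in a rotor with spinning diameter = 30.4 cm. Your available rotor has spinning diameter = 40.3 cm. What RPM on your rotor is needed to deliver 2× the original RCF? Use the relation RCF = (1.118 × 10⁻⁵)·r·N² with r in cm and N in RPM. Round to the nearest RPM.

3427 RPM

Original rotor: r = 30.4 / 2 = 15.2 cm
RCF = 1.118 × 10⁻⁵ × r × N²
RCF_original = 1.118 × 10⁻⁵ × 15.2 × (2790)² = 1.118 × 10⁻⁵ × 15.2 × 7,784,100 ≈ 1,322.8 × g
Target RCF = 2 × 1,322.8 ≈ 2,645.6 × g
Your rotor: r = 40.3 / 2 = 20.15 cm
2,645.6 = 1.118 × 10⁻⁵ × 20.15 × N²
N² = 2,645.6 / (22.5277 × 10⁻⁵) = 11,743,764
N ≈ √11,743,764 ≈ 3,426.9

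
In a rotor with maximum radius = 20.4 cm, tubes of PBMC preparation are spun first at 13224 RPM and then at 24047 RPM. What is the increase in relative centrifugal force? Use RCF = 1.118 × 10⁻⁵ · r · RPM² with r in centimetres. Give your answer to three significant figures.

RCF₁ = 1.118 × 10⁻⁵ × 20.4 × (13224)² = 1.118 × 10⁻⁵ × 20.4 × 174,874,176 ≈ 39,883.9 × g
RCF₂ = 1.118 × 10⁻⁵ × 20.4 × (24047)² = 1.118 × 10⁻⁵ × 20.4 × 578,258,209 ≈ 131,884.5 × g
Increase = 131,884.5 − 39,883.9 = 92,000.6

≈ 92000 ×g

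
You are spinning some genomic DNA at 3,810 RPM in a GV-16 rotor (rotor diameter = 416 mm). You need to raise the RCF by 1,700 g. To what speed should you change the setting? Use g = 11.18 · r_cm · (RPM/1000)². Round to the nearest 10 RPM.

N₂ ≈ 4670 RPM

r = 416 mm / 2 = 208 mm = 20.8 cm
Current RCF = 11.18 × 20.8 × (3.81)² = 11.18 × 20.8 × 14.5161 ≈ 3,375.6 × g
Target RCF = 3,375.6 + 1,700 = 5,075.6 × g
(N/1000)² = 5,075.6 / 232.544 = 21.82641
N = 1000 × √21.82641 ≈ 4,671.9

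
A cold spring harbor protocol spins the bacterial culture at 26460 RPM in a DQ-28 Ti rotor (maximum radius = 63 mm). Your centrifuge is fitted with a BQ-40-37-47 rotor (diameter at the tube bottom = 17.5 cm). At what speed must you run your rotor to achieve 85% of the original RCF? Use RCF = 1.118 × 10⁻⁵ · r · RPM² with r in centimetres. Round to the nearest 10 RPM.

20700 RPM

Original rotor: r = 63 mm = 6.3 cm
RCF_original = 1.118 × 10⁻⁵ × 6.3 × (26460)² = 1.118 × 10⁻⁵ × 6.3 × 700,131,600 ≈ 49,313.1 × g
Target RCF = 0.85 × 49,313.1 ≈ 41,916.1 × g
Your rotor: r = 17.5 / 2 = 8.75 cm
41,916.1 = 1.118 × 10⁻⁵ × 8.75 × N²
N² = 41,916.1 / (9.7825 × 10⁻⁵) = 428,480,450
N ≈ √428,480,450 ≈ 20,699.8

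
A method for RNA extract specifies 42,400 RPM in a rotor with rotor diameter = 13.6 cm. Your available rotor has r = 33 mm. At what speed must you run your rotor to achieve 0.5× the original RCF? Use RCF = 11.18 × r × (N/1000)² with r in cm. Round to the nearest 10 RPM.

≈ 43040 RPM

Original rotor: r = 13.6 / 2 = 6.8 cm
RCF = 11.18 × r × (N/1000)²
RCF_original = 11.18 × 6.8 × (42.4)² = 11.18 × 6.8 × 1,797.76 ≈ 136,672.9 × g
Target RCF = 0.5 × 136,672.9 ≈ 68,336.4 × g
Your rotor: r = 33 mm = 3.3 cm
68,336.4 = 11.18 × 3.3 × (N/1000)²
(N/1000)² = 68,336.4 / 36.894 = 1852.236
N = 1000 × √1852.236 ≈ 43,037.6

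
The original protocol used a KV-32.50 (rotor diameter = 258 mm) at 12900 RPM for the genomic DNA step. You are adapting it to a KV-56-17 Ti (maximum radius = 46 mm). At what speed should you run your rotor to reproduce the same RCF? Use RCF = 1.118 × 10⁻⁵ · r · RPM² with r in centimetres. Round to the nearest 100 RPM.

Original rotor: r = 258 mm / 2 = 129 mm = 12.9 cm
RCF_original = 1.118 × 10⁻⁵ × 12.9 × (12900)² = 1.118 × 10⁻⁵ × 12.9 × 166,410,000 ≈ 24,000 × g
Your rotor: r = 46 mm = 4.6 cm
24,000 = 1.118 × 10⁻⁵ × 4.6 × N²
N² = 24,000 / (5.1428 × 10⁻⁵) = 466,671,852
N ≈ √466,671,852 ≈ 21,602.6

21600 RPM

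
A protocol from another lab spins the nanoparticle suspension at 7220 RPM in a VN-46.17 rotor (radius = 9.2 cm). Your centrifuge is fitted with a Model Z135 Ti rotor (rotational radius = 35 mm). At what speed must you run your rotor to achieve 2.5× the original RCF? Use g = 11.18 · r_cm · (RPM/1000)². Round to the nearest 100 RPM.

18500 RPM

RCF_original = 11.18 × 9.2 × (7.22)² = 11.18 × 9.2 × 52.1284 ≈ 5,361.7 × g
Target RCF = 2.5 × 5,361.7 ≈ 13,404.2 × g
Your rotor: r = 35 mm = 3.5 cm
13,404.2 = 11.18 × 3.5 × (N/1000)²
(N/1000)² = 13,404.2 / 39.13 = 342.5556
N = 1000 × √342.5556 ≈ 18,508.3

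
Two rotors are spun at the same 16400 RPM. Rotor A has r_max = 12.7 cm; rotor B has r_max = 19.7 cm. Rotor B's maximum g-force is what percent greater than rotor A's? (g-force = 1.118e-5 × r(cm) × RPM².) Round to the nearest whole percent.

55%

At equal RPM, RCF scales linearly with r: ratio = 19.7 / 12.7 = 1.5512.
So rotor B delivers 55.1% more g-force.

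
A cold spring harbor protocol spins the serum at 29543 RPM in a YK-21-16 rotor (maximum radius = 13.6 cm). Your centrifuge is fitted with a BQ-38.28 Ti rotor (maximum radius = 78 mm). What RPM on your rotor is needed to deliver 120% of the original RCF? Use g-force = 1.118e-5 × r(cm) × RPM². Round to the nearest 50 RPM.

42750 RPM

RCF_original = 1.118 × 10⁻⁵ × 13.6 × (29543)² = 1.118 × 10⁻⁵ × 13.6 × 872,788,849 ≈ 132,705.8 × g
Target RCF = 1.2 × 132,705.8 ≈ 159,247 × g
Your rotor: r = 78 mm = 7.8 cm
159,247 = 1.118 × 10⁻⁵ × 7.8 × N²
N² = 159,247 / (8.7204 × 10⁻⁵) = 1,826,143,296
N ≈ √1,826,143,296 ≈ 42,733.4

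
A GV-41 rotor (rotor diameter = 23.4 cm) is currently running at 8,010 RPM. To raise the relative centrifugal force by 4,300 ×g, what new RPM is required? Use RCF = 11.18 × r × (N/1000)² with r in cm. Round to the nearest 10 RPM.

9850 RPM

r = 23.4 / 2 = 11.7 cm
Current RCF = 11.18 × 11.7 × (8.01)² = 11.18 × 11.7 × 64.1601 ≈ 8,392.5 × g
Target RCF = 8,392.5 + 4,300 = 12,692.5 × g
(N/1000)² = 12,692.5 / 130.806 = 97.03301
N = 1000 × √97.03301 ≈ 9,850.5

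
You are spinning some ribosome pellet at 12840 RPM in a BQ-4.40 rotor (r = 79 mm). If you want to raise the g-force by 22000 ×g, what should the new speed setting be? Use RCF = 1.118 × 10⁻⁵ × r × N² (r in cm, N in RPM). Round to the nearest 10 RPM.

r = 79 mm = 7.9 cm
Current RCF = 1.118 × 10⁻⁵ × 7.9 × (12840)² = 1.118 × 10⁻⁵ × 7.9 × 164,865,600 ≈ 14,561.3 × g
Target RCF = 14,561.3 + 22,000 = 36,561.3 × g
N² = 36,561.3 / (8.8322 × 10⁻⁵) = 413,954,621
N ≈ √413,954,621 ≈ 20,345.9

≈ 20350 RPM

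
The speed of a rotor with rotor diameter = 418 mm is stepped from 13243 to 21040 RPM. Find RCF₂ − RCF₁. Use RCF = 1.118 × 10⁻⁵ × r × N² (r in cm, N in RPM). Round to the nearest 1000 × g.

r = 418 mm / 2 = 209 mm = 20.9 cm
RCF₁ = 1.118 × 10⁻⁵ × 20.9 × (13243)² = 1.118 × 10⁻⁵ × 20.9 × 175,377,049 ≈ 40,979 × g
RCF₂ = 1.118 × 10⁻⁵ × 20.9 × (21040)² = 1.118 × 10⁻⁵ × 20.9 × 442,681,600 ≈ 103,437.9 × g
Increase = 103,437.9 − 40,979 = 62,458.9

62000 x g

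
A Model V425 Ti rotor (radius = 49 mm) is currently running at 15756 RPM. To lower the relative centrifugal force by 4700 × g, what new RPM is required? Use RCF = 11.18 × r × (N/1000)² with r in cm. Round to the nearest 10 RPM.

N₂ ≈ 12750 RPM

r = 49 mm = 4.9 cm
Current RCF = 11.18 × 4.9 × (15.756)² = 11.18 × 4.9 × 248.251536 ≈ 13,599.7 × g
Target RCF = 13,599.7 − 4,700 = 8,899.7 × g
(N/1000)² = 8,899.7 / 54.782 = 162.4566
N = 1000 × √162.4566 ≈ 12,745.8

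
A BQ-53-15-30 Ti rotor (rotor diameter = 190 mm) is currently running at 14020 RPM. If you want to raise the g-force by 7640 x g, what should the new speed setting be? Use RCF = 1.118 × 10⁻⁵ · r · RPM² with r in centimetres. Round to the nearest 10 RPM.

r = 190 mm / 2 = 95 mm = 9.5 cm
Current RCF = 1.118 × 10⁻⁵ × 9.5 × (14020)² = 1.118 × 10⁻⁵ × 9.5 × 196,560,400 ≈ 20,876.7 × g
Target RCF = 20,876.7 + 7,640 = 28,516.7 × g
N² = 28,516.7 / (10.621 × 10⁻⁵) = 268,493,551
N ≈ √268,493,551 ≈ 16,385.8

≈ 16390 RPM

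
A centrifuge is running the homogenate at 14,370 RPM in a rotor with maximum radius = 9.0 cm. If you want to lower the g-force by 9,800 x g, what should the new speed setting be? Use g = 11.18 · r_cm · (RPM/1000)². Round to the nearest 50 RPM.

Current RCF = 11.18 × 9 × (14.37)² = 11.18 × 9 × 206.4969 ≈ 20,777.7 × g
Target RCF = 20,777.7 − 9,800 = 10,977.7 × g
(N/1000)² = 10,977.7 / 100.62 = 109.1006
N = 1000 × √109.1006 ≈ 10,445.1

N₂ ≈ 10450 RPM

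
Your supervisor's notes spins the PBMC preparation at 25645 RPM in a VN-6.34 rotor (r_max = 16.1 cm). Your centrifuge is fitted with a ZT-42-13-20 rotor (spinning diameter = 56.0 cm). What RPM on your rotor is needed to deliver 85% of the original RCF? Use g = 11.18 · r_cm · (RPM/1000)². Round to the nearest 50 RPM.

≈ 17950 RPM

RCF_original = 11.18 × 16.1 × (25.645)² = 11.18 × 16.1 × 657.666025 ≈ 118,378.6 × g
Target RCF = 0.85 × 118,378.6 ≈ 100,621.8 × g
Your rotor: r = 56.0 / 2 = 28 cm
100,621.8 = 11.18 × 28 × (N/1000)²
(N/1000)² = 100,621.8 / 313.04 = 321.4343
N = 1000 × √321.4343 ≈ 17,928.6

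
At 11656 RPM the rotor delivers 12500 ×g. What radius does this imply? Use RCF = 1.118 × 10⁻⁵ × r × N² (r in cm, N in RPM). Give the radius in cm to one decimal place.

RCF = 1.118 × 10⁻⁵ × r × N²
12500 = 1.118 × 10⁻⁵ × r × (11656)²
r = 12500 / (1.118 × 10⁻⁵ × 135,862,336) = 12500 / 1518.941 ≈ 8.229 cm

8.2 cm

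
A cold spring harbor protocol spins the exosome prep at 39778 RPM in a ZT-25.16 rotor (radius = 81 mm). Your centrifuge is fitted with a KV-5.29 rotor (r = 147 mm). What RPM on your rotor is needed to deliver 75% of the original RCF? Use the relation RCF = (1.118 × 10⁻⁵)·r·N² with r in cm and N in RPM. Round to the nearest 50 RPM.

Original rotor: r = 81 mm = 8.1 cm
RCF_original = 1.118 × 10⁻⁵ × 8.1 × (39778)² = 1.118 × 10⁻⁵ × 8.1 × 1,582,289,284 ≈ 143,289 × g
Target RCF = 0.75 × 143,289 ≈ 107,466.8 × g
Your rotor: r = 147 mm = 14.7 cm
107,466.8 = 1.118 × 10⁻⁵ × 14.7 × N²
N² = 107,466.8 / (16.4346 × 10⁻⁵) = 653,905,784
N ≈ √653,905,784 ≈ 25,571.6

≈ 25550 RPM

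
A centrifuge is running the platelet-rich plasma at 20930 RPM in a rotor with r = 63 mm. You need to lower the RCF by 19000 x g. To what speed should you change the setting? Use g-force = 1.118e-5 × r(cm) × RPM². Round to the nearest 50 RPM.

12950 RPM

r = 63 mm = 6.3 cm
Current RCF = 1.118 × 10⁻⁵ × 6.3 × (20930)² = 1.118 × 10⁻⁵ × 6.3 × 438,064,900 ≈ 30,854.7 × g
Target RCF = 30,854.7 − 19,000 = 11,854.7 × g
N² = 11,854.7 / (7.0434 × 10⁻⁵) = 168,309,339
N ≈ √168,309,339 ≈ 12,973.4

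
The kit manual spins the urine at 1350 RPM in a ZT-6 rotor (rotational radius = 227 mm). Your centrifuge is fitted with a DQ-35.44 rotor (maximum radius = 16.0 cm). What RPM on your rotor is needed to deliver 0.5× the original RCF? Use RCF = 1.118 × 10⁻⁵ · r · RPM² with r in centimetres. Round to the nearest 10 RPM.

1140 RPM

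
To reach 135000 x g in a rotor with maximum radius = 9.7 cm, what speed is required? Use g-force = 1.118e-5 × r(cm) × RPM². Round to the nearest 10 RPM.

N ≈ 35280 RPM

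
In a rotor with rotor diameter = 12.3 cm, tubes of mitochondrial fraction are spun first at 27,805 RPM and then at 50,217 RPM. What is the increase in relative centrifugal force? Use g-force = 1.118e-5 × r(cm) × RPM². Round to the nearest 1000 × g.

r = 12.3 / 2 = 6.15 cm
RCF₁ = 1.118 × 10⁻⁵ × 6.15 × (27805)² = 1.118 × 10⁻⁵ × 6.15 × 773,118,025 ≈ 53,157.3 × g
RCF₂ = 1.118 × 10⁻⁵ × 6.15 × (50217)² = 1.118 × 10⁻⁵ × 6.15 × 2,521,747,089 ≈ 173,387.8 × g
Increase = 173,387.8 − 53,157.3 = 120,230.5

≈ 120000 x g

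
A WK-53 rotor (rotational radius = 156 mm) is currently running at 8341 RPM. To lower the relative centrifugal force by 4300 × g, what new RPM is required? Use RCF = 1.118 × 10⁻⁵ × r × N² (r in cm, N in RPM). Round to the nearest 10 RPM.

≈ 6700 RPM

r = 156 mm = 15.6 cm
Current RCF = 1.118 × 10⁻⁵ × 15.6 × (8341)² = 1.118 × 10⁻⁵ × 15.6 × 69,572,281 ≈ 12,134 × g
Target RCF = 12,134 − 4,300 = 7,834 × g
N² = 7,834 / (17.4408 × 10⁻⁵) = 44,917,664
N ≈ √44,917,664 ≈ 6,702.1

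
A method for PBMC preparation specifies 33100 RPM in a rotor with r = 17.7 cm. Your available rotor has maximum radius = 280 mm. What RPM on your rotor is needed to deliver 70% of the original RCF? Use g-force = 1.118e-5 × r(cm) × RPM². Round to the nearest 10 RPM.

≈ 22020 RPM

RCF_original = 1.118 × 10⁻⁵ × 17.7 × (33100)² = 1.118 × 10⁻⁵ × 17.7 × 1,095,610,000 ≈ 216,805.9 × g
Target RCF = 0.7 × 216,805.9 ≈ 151,764.1 × g
Your rotor: r = 280 mm = 28.0 cm
151,764.1 = 1.118 × 10⁻⁵ × 28 × N²
N² = 151,764.1 / (31.304 × 10⁻⁵) = 484,807,373
N ≈ √484,807,373 ≈ 22,018.3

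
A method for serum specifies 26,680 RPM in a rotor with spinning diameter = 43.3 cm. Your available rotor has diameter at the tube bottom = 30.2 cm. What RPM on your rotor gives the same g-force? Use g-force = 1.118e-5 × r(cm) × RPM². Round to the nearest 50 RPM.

31950 RPM

Original rotor: r = 43.3 / 2 = 21.65 cm
RCF_original = 1.118 × 10⁻⁵ × 21.65 × (26680)² = 1.118 × 10⁻⁵ × 21.65 × 711,822,400 ≈ 172,294.5 × g
Your rotor: r = 30.2 / 2 = 15.1 cm
172,294.5 = 1.118 × 10⁻⁵ × 15.1 × N²
N² = 172,294.5 / (16.8818 × 10⁻⁵) = 1,020,593,183
N ≈ √1,020,593,183 ≈ 31,946.7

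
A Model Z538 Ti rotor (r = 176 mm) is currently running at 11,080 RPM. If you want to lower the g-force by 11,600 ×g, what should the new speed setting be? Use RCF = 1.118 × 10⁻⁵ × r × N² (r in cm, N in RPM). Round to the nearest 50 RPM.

≈ 8000 RPM

r = 176 mm = 17.6 cm
Current RCF = 1.118 × 10⁻⁵ × 17.6 × (11080)² = 1.118 × 10⁻⁵ × 17.6 × 122,766,400 ≈ 24,156.5 × g
Target RCF = 24,156.5 − 11,600 = 12,556.5 × g
N² = 12,556.5 / (19.6768 × 10⁻⁵) = 63,813,730
N ≈ √63,813,730 ≈ 7,988.3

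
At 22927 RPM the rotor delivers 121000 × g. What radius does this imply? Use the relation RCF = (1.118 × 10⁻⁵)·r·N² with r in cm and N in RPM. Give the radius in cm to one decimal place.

121000 = 1.118 × 10⁻⁵ × r × (22927)²
r = 121000 / (1.118 × 10⁻⁵ × 525,647,329) = 121000 / 5876.737 ≈ 20.590 cm

≈ 20.6 cm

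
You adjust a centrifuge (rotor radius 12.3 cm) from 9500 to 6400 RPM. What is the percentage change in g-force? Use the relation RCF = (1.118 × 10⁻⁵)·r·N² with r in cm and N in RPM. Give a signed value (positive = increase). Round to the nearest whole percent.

-55%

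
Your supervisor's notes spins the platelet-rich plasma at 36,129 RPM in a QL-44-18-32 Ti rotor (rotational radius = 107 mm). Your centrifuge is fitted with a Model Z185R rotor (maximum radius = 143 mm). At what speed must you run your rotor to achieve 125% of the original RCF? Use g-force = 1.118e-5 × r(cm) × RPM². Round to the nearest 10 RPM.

Original rotor: r = 107 mm = 10.7 cm
RCF = 1.118 × 10⁻⁵ × r × N²
RCF_original = 1.118 × 10⁻⁵ × 10.7 × (36129)² = 1.118 × 10⁻⁵ × 10.7 × 1,305,304,641 ≈ 156,148.4 × g
Target RCF = 1.25 × 156,148.4 ≈ 195,185.5 × g
Your rotor: r = 143 mm = 14.3 cm
195,185.5 = 1.118 × 10⁻⁵ × 14.3 × N²
N² = 195,185.5 / (15.9874 × 10⁻⁵) = 1,220,870,811
N ≈ √1,220,870,811 ≈ 34,941.0

≈ 34940 RPM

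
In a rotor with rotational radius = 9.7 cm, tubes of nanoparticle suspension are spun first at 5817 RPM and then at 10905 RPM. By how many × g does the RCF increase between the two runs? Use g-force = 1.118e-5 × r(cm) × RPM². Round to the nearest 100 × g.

RCF₁ = 1.118 × 10⁻⁵ × 9.7 × (5817)² = 1.118 × 10⁻⁵ × 9.7 × 33,837,489 ≈ 3,669.5 × g
RCF₂ = 1.118 × 10⁻⁵ × 9.7 × (10905)² = 1.118 × 10⁻⁵ × 9.7 × 118,919,025 ≈ 12,896.3 × g
Increase = 12,896.3 − 3,669.5 = 9,226.8

≈ 9200 × g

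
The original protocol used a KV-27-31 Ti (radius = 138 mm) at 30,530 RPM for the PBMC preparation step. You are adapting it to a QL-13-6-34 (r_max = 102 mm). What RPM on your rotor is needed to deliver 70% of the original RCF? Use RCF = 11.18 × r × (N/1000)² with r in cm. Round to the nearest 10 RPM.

29710 RPM

Original rotor: r = 138 mm = 13.8 cm
RCF = 11.18 × r × (N/1000)²
RCF_original = 11.18 × 13.8 × (30.53)² = 11.18 × 13.8 × 932.0809 ≈ 143,805.2 × g
Target RCF = 0.7 × 143,805.2 ≈ 100,663.6 × g
Your rotor: r = 102 mm = 10.2 cm
100,663.6 = 11.18 × 10.2 × (N/1000)²
(N/1000)² = 100,663.6 / 114.036 = 882.7353
N = 1000 × √882.7353 ≈ 29,710.9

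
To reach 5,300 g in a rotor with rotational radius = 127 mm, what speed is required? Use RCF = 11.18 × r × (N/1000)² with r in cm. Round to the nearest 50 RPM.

≈ 6100 RPM

r = 127 mm = 12.7 cm
RCF = 11.18 × r × (N/1000)²
5,300 = 11.18 × 12.7 × (N/1000)²
(N/1000)² = 5,300 / 141.986 = 37.32762
N = 1000 × √37.32762 ≈ 6,109.6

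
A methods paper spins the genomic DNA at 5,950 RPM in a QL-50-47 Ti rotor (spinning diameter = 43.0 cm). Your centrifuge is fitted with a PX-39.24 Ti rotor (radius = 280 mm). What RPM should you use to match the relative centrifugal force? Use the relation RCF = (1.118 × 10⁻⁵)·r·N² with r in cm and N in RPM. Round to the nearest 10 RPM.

Original rotor: r = 43.0 / 2 = 21.5 cm
RCF_original = 1.118 × 10⁻⁵ × 21.5 × (5950)² = 1.118 × 10⁻⁵ × 21.5 × 35,402,500 ≈ 8,509.7 × g
Your rotor: r = 280 mm = 28.0 cm
8,509.7 = 1.118 × 10⁻⁵ × 28 × N²
N² = 8,509.7 / (31.304 × 10⁻⁵) = 27,184,066
N ≈ √27,184,066 ≈ 5,213.8

5210 RPM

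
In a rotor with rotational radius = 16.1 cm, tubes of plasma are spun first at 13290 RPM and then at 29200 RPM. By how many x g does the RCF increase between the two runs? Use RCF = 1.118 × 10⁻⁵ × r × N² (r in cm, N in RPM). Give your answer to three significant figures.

122000 x g

RCF₁ = 1.118 × 10⁻⁵ × 16.1 × (13290)² = 1.118 × 10⁻⁵ × 16.1 × 176,624,100 ≈ 31,792 × g
RCF₂ = 1.118 × 10⁻⁵ × 16.1 × (29200)² = 1.118 × 10⁻⁵ × 16.1 × 852,640,000 ≈ 153,473.5 × g
Increase = 153,473.5 − 31,792 = 121,681.5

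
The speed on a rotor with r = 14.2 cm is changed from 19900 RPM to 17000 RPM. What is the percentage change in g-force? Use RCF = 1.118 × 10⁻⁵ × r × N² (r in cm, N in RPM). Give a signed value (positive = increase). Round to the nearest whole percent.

RCF ∝ N², so the ratio is (17000/19900)² = (0.854271)² = 0.7298.
Change = 0.7298 − 1 = -0.2702 → -27.0%.

-27%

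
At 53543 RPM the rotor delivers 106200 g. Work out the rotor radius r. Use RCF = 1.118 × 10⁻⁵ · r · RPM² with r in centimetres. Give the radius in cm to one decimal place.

106200 = 1.118 × 10⁻⁵ × r × (53543)²
r = 106200 / (1.118 × 10⁻⁵ × 2,866,852,849) = 106200 / 32051.41 ≈ 3.313 cm

3.3 cm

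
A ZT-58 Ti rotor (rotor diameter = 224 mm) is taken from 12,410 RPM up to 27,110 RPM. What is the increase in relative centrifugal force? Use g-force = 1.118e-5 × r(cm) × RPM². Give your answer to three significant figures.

r = 224 mm / 2 = 112 mm = 11.2 cm
RCF₁ = 1.118 × 10⁻⁵ × 11.2 × (12410)² = 1.118 × 10⁻⁵ × 11.2 × 154,008,100 ≈ 19,284.3 × g
RCF₂ = 1.118 × 10⁻⁵ × 11.2 × (27110)² = 1.118 × 10⁻⁵ × 11.2 × 734,952,100 ≈ 92,027.8 × g
Increase = 92,027.8 − 19,284.3 = 72,743.5

72700 x g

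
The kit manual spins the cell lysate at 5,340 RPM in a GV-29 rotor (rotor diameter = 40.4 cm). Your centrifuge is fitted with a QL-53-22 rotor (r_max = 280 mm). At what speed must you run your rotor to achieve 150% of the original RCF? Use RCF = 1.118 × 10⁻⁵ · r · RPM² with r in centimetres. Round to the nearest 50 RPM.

≈ 5550 RPM

Original rotor: r = 40.4 / 2 = 20.2 cm
RCF = 1.118 × 10⁻⁵ × r × N²
RCF_original = 1.118 × 10⁻⁵ × 20.2 × (5340)² = 1.118 × 10⁻⁵ × 20.2 × 28,515,600 ≈ 6,439.8 × g
Target RCF = 1.5 × 6,439.8 ≈ 9,659.7 × g
Your rotor: r = 280 mm = 28.0 cm
9,659.7 = 1.118 × 10⁻⁵ × 28 × N²
N² = 9,659.7 / (31.304 × 10⁻⁵) = 30,857,718
N ≈ √30,857,718 ≈ 5,555.0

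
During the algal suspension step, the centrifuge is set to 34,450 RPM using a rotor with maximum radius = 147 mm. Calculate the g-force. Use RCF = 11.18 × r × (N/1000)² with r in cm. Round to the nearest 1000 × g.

r = 147 mm = 14.7 cm
RCF = 11.18 × r × (N/1000)²
RCF = 11.18 × 14.7 × (34.45)² = 11.18 × 14.7 × 1,186.8025 ≈ 195,046.2 × g

195000 ×g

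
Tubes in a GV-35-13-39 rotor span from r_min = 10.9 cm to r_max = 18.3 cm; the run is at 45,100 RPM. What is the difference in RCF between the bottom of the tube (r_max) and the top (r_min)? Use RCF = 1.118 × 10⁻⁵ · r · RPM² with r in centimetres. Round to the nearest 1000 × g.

168000 × g

RCF_max = 1.118 × 10⁻⁵ × 18.3 × (45100)² = 1.118 × 10⁻⁵ × 18.3 × 2,034,010,000 ≈ 416,146.2 × g
RCF_min = 1.118 × 10⁻⁵ × 10.9 × (45100)² = 1.118 × 10⁻⁵ × 10.9 × 2,034,010,000 ≈ 247,868.5 × g
ΔRCF = 416,146.2 − 247,868.5 = 168,277.7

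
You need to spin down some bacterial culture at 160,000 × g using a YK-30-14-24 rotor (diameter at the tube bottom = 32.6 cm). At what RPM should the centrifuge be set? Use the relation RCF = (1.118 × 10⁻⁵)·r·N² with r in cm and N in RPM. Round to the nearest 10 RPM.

N ≈ 29630 RPM

r = 32.6 / 2 = 16.3 cm
RCF = 1.118 × 10⁻⁵ × r × N²
160,000 = 1.118 × 10⁻⁵ × 16.3 × N²
N² = 160,000 / (18.2234 × 10⁻⁵) = 877,992,032
N ≈ √877,992,032 ≈ 29,630.9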